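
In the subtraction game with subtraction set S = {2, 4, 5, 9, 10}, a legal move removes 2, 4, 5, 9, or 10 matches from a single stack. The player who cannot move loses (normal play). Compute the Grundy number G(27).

3

G(0) = 0
G(1) = mex{} = 0
G(2) = mex{0} = 1
G(3) = mex{0} = 1
G(4) = mex{1,0} = 2
G(5) = mex{1,0,0} = 2
G(6) = mex{2,1,0} = 3
G(7) = mex{2,1,1} = 0
G(8) = mex{3,2,1} = 0
G(9) = mex{0,2,2,0} = 1
G(10) = mex{0,3,2,0,0} = 1
G(11) = mex{1,0,3,1,0} = 2
G(12) = mex{1,0,0,1,1} = 2
G(13) = mex{2,1,0,2,1} = 3
G(14) = mex{2,1,1,2,2} = 0
G(15) = mex{3,2,1,3,2} = 0
G(16) = mex{0,2,2,0,3} = 1
G(17) = mex{0,3,2,0,0} = 1
G(18) = mex{1,0,3,1,0} = 2
G(19) = mex{1,0,0,1,1} = 2
G(20) = mex{2,1,0,2,1} = 3
G(21) = mex{2,1,1,2,2} = 0
G(22) = mex{3,2,1,3,2} = 0
G(23) = mex{0,2,2,0,3} = 1
G(24) = mex{0,3,2,0,0} = 1
G(25) = mex{1,0,3,1,0} = 2
G(26) = mex{1,0,0,1,1} = 2
G(27) = mex{2,1,0,2,1} = 3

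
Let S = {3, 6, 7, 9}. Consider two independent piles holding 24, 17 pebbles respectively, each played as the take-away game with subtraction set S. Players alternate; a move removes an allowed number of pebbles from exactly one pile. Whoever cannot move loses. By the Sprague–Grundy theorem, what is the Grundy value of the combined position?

All piles use S = {3, 6, 7, 9}:
n :  0  1  2  3  4  5  6  7  8  9 10 11 12 13 14 15 16 17 18 19 20 21 22 23 24
G :  0  0  0  1  1  1  2  2  2  3  3  3  0  0  0  1  1  1  2  2  2  3  3  3  0
Pile A: G(24) = 0.
Pile B: G(17) = 1.
Combined Grundy value = 0 ⊕ 1 = 1.

1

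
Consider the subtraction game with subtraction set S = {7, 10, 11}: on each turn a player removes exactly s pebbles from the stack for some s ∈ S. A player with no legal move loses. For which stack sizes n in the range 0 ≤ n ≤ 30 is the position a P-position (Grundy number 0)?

n :  0  1  2  3  4  5  6  7  8  9 10 11 12 13 14 15 16 17 18 19 20 21 22 23 24 25 26 27 28 29 30
G :  0  0  0  0  0  0  0  1  1  1  1  1  1  1  2  2  2  2  0  0  0  0  0  0  0  1  1  1  1  1  1
P-positions are exactly the n with G(n) = 0.

0, 1, 2, 3, 4, 5, 6, 18, 19, 20, 21, 22, 23, 24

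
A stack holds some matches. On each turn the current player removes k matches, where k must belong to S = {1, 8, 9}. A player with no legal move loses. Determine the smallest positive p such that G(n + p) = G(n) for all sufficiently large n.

G(0) = 0
G(1) = mex{0} = 1
G(2) = mex{1} = 0
G(3) = mex{0} = 1
G(4) = mex{1} = 0
G(5) = mex{0} = 1
G(6) = mex{1} = 0
G(7) = mex{0} = 1
G(8) = mex{1,0} = 2
G(9) = mex{2,1,0} = 3
G(10) = mex{3,0,1} = 2
G(11) = mex{2,1,0} = 3
G(12) = mex{3,0,1} = 2
G(13) = mex{2,1,0} = 3
G(14) = mex{3,0,1} = 2
G(15) = mex{2,1,0} = 3
G(16) = mex{3,2,1} = 0
G(17) = mex{0,3,2} = 1
G(18) = mex{1,2,3} = 0
G(19) = mex{0,3,2} = 1
G(20) = mex{1,2,3} = 0
G(21) = mex{0,3,2} = 1
G(22) = mex{1,2,3} = 0
G(23) = mex{0,3,2} = 1
G(24) = mex{1,0,3} = 2
G(25) = mex{2,1,0} = 3
G(26) = mex{3,0,1} = 2
G(27) = mex{2,1,0} = 3
G(28) = mex{3,0,1} = 2
G(29) = mex{2,1,0} = 3
G(30) = mex{3,0,1} = 2
G(31) = mex{2,1,0} = 3
G(32) = mex{3,2,1} = 0
G(33) = mex{0,3,2} = 1
G(n+16) = G(n) holds for n = 0,…,8 (a full window of length max(S) = 9), so the sequence is purely periodic with period 16.

16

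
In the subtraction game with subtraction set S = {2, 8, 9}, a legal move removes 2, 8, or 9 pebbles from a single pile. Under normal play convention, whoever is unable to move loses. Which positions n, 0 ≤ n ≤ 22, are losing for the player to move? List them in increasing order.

0, 1, 4, 5, 11, 15, 16, 21, 22

n :  0  1  2  3  4  5  6  7  8  9 10 11 12 13 14 15 16 17 18 19 20 21 22
G :  0  0  1  1  0  0  1  1  2  2  3  0  2  1  3  0  0  1  1  2  3  0  0
P-positions are exactly the n with G(n) = 0.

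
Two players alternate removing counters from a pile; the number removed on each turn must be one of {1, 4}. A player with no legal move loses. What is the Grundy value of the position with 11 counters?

n :  0  1  2  3  4  5  6  7  8  9 10 11
G :  0  1  0  1  2  0  1  0  1  2  0  1

1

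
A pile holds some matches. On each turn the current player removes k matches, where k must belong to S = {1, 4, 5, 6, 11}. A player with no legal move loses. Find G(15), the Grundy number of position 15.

3

G(0) = 0
G(1) = mex{0} = 1
G(2) = mex{1} = 0
G(3) = mex{0} = 1
G(4) = mex{1,0} = 2
G(5) = mex{2,1,0} = 3
G(6) = mex{3,0,1,0} = 2
G(7) = mex{2,1,0,1} = 3
G(8) = mex{3,2,1,0} = 4
G(9) = mex{4,3,2,1} = 0
G(10) = mex{0,2,3,2} = 1
G(11) = mex{1,3,2,3,0} = 4
G(12) = mex{4,4,3,2,1} = 0
G(13) = mex{0,0,4,3,0} = 1
G(14) = mex{1,1,0,4,1} = 2
G(15) = mex{2,4,1,0,2} = 3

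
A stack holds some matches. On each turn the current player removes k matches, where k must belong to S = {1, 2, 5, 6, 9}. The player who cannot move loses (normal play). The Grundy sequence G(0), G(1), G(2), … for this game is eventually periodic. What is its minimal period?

n :  0  1  2  3  4  5  6  7  8  9 10 11 12 13 14 15 16 17
G :  0  1  2  0  1  2  3  0  1  2  0  1  2  3  0  1  2  0
G(n+7) = G(n) holds for n = 0,…,8 (a full window of length max(S) = 9), so the sequence is purely periodic with period 7.

7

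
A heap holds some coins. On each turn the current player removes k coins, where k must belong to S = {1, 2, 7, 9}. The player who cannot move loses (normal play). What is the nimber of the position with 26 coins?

1

n :  0  1  2  3  4  5  6  7  8  9 10 11 12 13 14 15 16 17 18 19 20 21 22 23 24 25 26
G :  0  1  2  0  1  2  0  1  2  3  4  0  1  2  0  1  2  0  1  2  3  4  0  1  2  0  1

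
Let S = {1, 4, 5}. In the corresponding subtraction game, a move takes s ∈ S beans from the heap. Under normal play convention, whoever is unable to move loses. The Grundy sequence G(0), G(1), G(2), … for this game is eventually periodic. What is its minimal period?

8

n :  0  1  2  3  4  5  6  7  8  9 10 11 12 13 14 15 16 17
G :  0  1  0  1  2  3  2  3  0  1  0  1  2  3  2  3  0  1
G(n+8) = G(n) holds for n = 0,…,4 (a full window of length max(S) = 5), so the sequence is purely periodic with period 8.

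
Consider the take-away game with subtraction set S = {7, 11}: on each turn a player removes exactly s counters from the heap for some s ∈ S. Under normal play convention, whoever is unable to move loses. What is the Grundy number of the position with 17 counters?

2

G(0) = 0
G(1) = mex{} = 0
G(2) = mex{} = 0
G(3) = mex{} = 0
G(4) = mex{} = 0
G(5) = mex{} = 0
G(6) = mex{} = 0
G(7) = mex{0} = 1
G(8) = mex{0} = 1
G(9) = mex{0} = 1
G(10) = mex{0} = 1
G(11) = mex{0,0} = 1
G(12) = mex{0,0} = 1
G(13) = mex{0,0} = 1
G(14) = mex{1,0} = 2
G(15) = mex{1,0} = 2
G(16) = mex{1,0} = 2
G(17) = mex{1,0} = 2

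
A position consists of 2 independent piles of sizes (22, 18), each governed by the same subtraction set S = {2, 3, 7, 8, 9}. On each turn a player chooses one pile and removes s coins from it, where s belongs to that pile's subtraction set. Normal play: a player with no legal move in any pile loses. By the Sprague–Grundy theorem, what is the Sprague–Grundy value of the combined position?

All piles use S = {2, 3, 7, 8, 9}:
G(0) = 0
G(1) = mex{} = 0
G(2) = mex{0} = 1
G(3) = mex{0,0} = 1
G(4) = mex{1,0} = 2
G(5) = mex{1,1} = 0
G(6) = mex{2,1} = 0
G(7) = mex{0,2,0} = 1
G(8) = mex{0,0,0,0} = 1
G(9) = mex{1,0,1,0,0} = 2
G(10) = mex{1,1,1,1,0} = 2
G(11) = mex{2,1,2,1,1} = 0
G(12) = mex{2,2,0,2,1} = 3
G(13) = mex{0,2,0,0,2} = 1
G(14) = mex{3,0,1,0,0} = 2
G(15) = mex{1,3,1,1,0} = 2
G(16) = mex{2,1,2,1,1} = 0
G(17) = mex{2,2,2,2,1} = 0
G(18) = mex{0,2,0,2,2} = 1
G(19) = mex{0,0,3,0,2} = 1
G(20) = mex{1,0,1,3,0} = 2
G(21) = mex{1,1,2,1,3} = 0
G(22) = mex{2,1,2,2,1} = 0
Pile A: G(22) = 0.
Pile B: G(18) = 1.
Combined Grundy value = 0 ⊕ 1 = 1.

1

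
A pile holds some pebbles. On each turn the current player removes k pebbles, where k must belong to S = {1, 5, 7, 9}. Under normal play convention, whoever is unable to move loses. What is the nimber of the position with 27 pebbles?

G(0) = 0
G(1) = mex{0} = 1
G(2) = mex{1} = 0
G(3) = mex{0} = 1
G(4) = mex{1} = 0
G(5) = mex{0,0} = 1
G(6) = mex{1,1} = 0
G(7) = mex{0,0,0} = 1
G(8) = mex{1,1,1} = 0
G(9) = mex{0,0,0,0} = 1
G(10) = mex{1,1,1,1} = 0
G(11) = mex{0,0,0,0} = 1
G(12) = mex{1,1,1,1} = 0
G(13) = mex{0,0,0,0} = 1
G(14) = mex{1,1,1,1} = 0
G(15) = mex{0,0,0,0} = 1
G(16) = mex{1,1,1,1} = 0
G(17) = mex{0,0,0,0} = 1
G(18) = mex{1,1,1,1} = 0
G(19) = mex{0,0,0,0} = 1
G(20) = mex{1,1,1,1} = 0
G(21) = mex{0,0,0,0} = 1
G(22) = mex{1,1,1,1} = 0
G(23) = mex{0,0,0,0} = 1
G(24) = mex{1,1,1,1} = 0
G(25) = mex{0,0,0,0} = 1
G(26) = mex{1,1,1,1} = 0
G(27) = mex{0,0,0,0} = 1

1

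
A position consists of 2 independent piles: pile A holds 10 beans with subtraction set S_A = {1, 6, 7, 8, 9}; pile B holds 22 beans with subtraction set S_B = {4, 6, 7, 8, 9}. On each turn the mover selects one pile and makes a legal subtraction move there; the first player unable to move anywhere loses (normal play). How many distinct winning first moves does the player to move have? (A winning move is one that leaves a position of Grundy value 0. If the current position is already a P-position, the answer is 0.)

0

Pile A, S = {1, 6, 7, 8, 9}:
n :  0  1  2  3  4  5  6  7  8  9 10
G :  0  1  0  1  0  1  2  3  2  3  2
G_A(10) = 2.
Pile B, S = {4, 6, 7, 8, 9}:
G(0) = 0
G(1) = mex{} = 0
G(2) = mex{} = 0
G(3) = mex{} = 0
G(4) = mex{0} = 1
G(5) = mex{0} = 1
G(6) = mex{0,0} = 1
G(7) = mex{0,0,0} = 1
G(8) = mex{1,0,0,0} = 2
G(9) = mex{1,0,0,0,0} = 2
G(10) = mex{1,1,0,0,0} = 2
G(11) = mex{1,1,1,0,0} = 2
G(12) = mex{2,1,1,1,0} = 3
G(13) = mex{2,1,1,1,1} = 0
G(14) = mex{2,2,1,1,1} = 0
G(15) = mex{2,2,2,1,1} = 0
G(16) = mex{3,2,2,2,1} = 0
G(17) = mex{0,2,2,2,2} = 1
G(18) = mex{0,3,2,2,2} = 1
G(19) = mex{0,0,3,2,2} = 1
G(20) = mex{0,0,0,3,2} = 1
G(21) = mex{1,0,0,0,3} = 2
G(22) = mex{1,0,0,0,0} = 2
G_B(22) = 2.
Combined Grundy value = 2 ⊕ 2 = 0.
A winning move leaves total XOR = 0, i.e. changes one component's Grundy value g to g ⊕ X where X is the current total.
Pile A: target g' = 2⊕0 = 2, but every legal move changes the Grundy value (mex property), so 0 moves.
Pile B: target g' = 2⊕0 = 2, but every legal move changes the Grundy value (mex property), so 0 moves.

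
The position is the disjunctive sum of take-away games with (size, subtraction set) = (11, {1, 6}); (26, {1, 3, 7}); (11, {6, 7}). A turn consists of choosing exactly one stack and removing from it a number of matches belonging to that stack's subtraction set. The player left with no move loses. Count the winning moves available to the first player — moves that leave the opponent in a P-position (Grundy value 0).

Stack A, S = {1, 6}:
G(0) = 0
G(1) = mex{0} = 1
G(2) = mex{1} = 0
G(3) = mex{0} = 1
G(4) = mex{1} = 0
G(5) = mex{0} = 1
G(6) = mex{1,0} = 2
G(7) = mex{2,1} = 0
G(8) = mex{0,0} = 1
G(9) = mex{1,1} = 0
G(10) = mex{0,0} = 1
G(11) = mex{1,1} = 0
G_A(11) = 0.
Stack B, S = {1, 3, 7}:
G(0) = 0
G(1) = mex{0} = 1
G(2) = mex{1} = 0
G(3) = mex{0,0} = 1
G(4) = mex{1,1} = 0
G(5) = mex{0,0} = 1
G(6) = mex{1,1} = 0
G(7) = mex{0,0,0} = 1
G(8) = mex{1,1,1} = 0
G(9) = mex{0,0,0} = 1
G(10) = mex{1,1,1} = 0
G(11) = mex{0,0,0} = 1
G(12) = mex{1,1,1} = 0
G(13) = mex{0,0,0} = 1
G(14) = mex{1,1,1} = 0
G(15) = mex{0,0,0} = 1
G(16) = mex{1,1,1} = 0
G(17) = mex{0,0,0} = 1
G(18) = mex{1,1,1} = 0
G(19) = mex{0,0,0} = 1
G(20) = mex{1,1,1} = 0
G(21) = mex{0,0,0} = 1
G(22) = mex{1,1,1} = 0
G(23) = mex{0,0,0} = 1
G(24) = mex{1,1,1} = 0
G(25) = mex{0,0,0} = 1
G(26) = mex{1,1,1} = 0
G_B(26) = 0.
Stack C, S = {6, 7}:
n :  0  1  2  3  4  5  6  7  8  9 10 11
G :  0  0  0  0  0  0  1  1  1  1  1  1
G_C(11) = 1.
Combined Grundy value = 0 ⊕ 0 ⊕ 1 = 1.
A winning move leaves total XOR = 0, i.e. changes one component's Grundy value g to g ⊕ X where X is the current total.
Stack A: need g' = 0⊕1 = 1. Options: 11−1→G=1, 11−6→G=1. Hits: 2.
Stack B: need g' = 0⊕1 = 1. Options: 26−1→G=1, 26−3→G=1, 26−7→G=1. Hits: 3.
Stack C: need g' = 1⊕1 = 0. Options: 11−6→G=0, 11−7→G=0. Hits: 2.

7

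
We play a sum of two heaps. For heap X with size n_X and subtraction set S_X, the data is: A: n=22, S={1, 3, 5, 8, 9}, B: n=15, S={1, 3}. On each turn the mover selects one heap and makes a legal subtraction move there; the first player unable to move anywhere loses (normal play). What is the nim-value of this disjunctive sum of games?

Heap A, S = {1, 3, 5, 8, 9}:
G(0) = 0
G(1) = mex{0} = 1
G(2) = mex{1} = 0
G(3) = mex{0,0} = 1
G(4) = mex{1,1} = 0
G(5) = mex{0,0,0} = 1
G(6) = mex{1,1,1} = 0
G(7) = mex{0,0,0} = 1
G(8) = mex{1,1,1,0} = 2
G(9) = mex{2,0,0,1,0} = 3
G(10) = mex{3,1,1,0,1} = 2
G(11) = mex{2,2,0,1,0} = 3
G(12) = mex{3,3,1,0,1} = 2
G(13) = mex{2,2,2,1,0} = 3
G(14) = mex{3,3,3,0,1} = 2
G(15) = mex{2,2,2,1,0} = 3
G(16) = mex{3,3,3,2,1} = 0
G(17) = mex{0,2,2,3,2} = 1
G(18) = mex{1,3,3,2,3} = 0
G(19) = mex{0,0,2,3,2} = 1
G(20) = mex{1,1,3,2,3} = 0
G(21) = mex{0,0,0,3,2} = 1
G(22) = mex{1,1,1,2,3} = 0
G_A(22) = 0.
Heap B, S = {1, 3}:
n :  0  1  2  3  4  5  6  7  8  9 10 11 12 13 14 15
G :  0  1  0  1  0  1  0  1  0  1  0  1  0  1  0  1
G_B(15) = 1.
Combined Grundy value = 0 ⊕ 1 = 1.

1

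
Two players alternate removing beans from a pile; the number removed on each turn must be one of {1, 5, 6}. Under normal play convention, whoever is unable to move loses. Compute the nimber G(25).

1

n :  0  1  2  3  4  5  6  7  8  9 10 11 12 13 14 15 16 17 18 19 20 21 22 23 24 25
G :  0  1  0  1  0  1  2  3  2  3  2  0  1  0  1  0  1  2  3  2  3  2  0  1  0  1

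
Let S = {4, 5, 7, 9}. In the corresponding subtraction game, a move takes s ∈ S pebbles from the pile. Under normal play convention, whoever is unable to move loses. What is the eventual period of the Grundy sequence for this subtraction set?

13

n :  0  1  2  3  4  5  6  7  8  9 10 11 12 13 14 15 16 17 18 19 20 21 22 23 24 25 26 27
G :  0  0  0  0  1  1  1  1  2  2  2  2  3  0  0  0  0  1  1  1  1  2  2  2  2  3  0  0
G(n+13) = G(n) holds for n = 0,…,8 (a full window of length max(S) = 9), so the sequence is purely periodic with period 13.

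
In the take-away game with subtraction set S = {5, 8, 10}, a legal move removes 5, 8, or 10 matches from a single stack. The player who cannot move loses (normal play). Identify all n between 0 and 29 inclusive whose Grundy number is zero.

n :  0  1  2  3  4  5  6  7  8  9 10 11 12 13 14 15 16 17 18 19 20 21 22 23 24 25 26 27 28 29
G :  0  0  0  0  0  1  1  1  1  1  2  2  2  2  2  0  0  0  0  0  1  1  1  1  1  2  2  2  2  2
P-positions are exactly the n with G(n) = 0.

0, 1, 2, 3, 4, 15, 16, 17, 18, 19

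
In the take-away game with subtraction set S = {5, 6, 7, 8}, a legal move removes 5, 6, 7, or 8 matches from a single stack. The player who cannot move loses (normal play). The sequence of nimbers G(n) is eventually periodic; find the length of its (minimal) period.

13

G(0) = 0
G(1) = mex{} = 0
G(2) = mex{} = 0
G(3) = mex{} = 0
G(4) = mex{} = 0
G(5) = mex{0} = 1
G(6) = mex{0,0} = 1
G(7) = mex{0,0,0} = 1
G(8) = mex{0,0,0,0} = 1
G(9) = mex{0,0,0,0} = 1
G(10) = mex{1,0,0,0} = 2
G(11) = mex{1,1,0,0} = 2
G(12) = mex{1,1,1,0} = 2
G(13) = mex{1,1,1,1} = 0
G(14) = mex{1,1,1,1} = 0
G(15) = mex{2,1,1,1} = 0
G(16) = mex{2,2,1,1} = 0
G(17) = mex{2,2,2,1} = 0
G(18) = mex{0,2,2,2} = 1
G(19) = mex{0,0,2,2} = 1
G(20) = mex{0,0,0,2} = 1
G(21) = mex{0,0,0,0} = 1
G(22) = mex{0,0,0,0} = 1
G(23) = mex{1,0,0,0} = 2
G(24) = mex{1,1,0,0} = 2
G(25) = mex{1,1,1,0} = 2
G(26) = mex{1,1,1,1} = 0
G(27) = mex{1,1,1,1} = 0
G(n+13) = G(n) holds for n = 0,…,7 (a full window of length max(S) = 8), so the sequence is purely periodic with period 13.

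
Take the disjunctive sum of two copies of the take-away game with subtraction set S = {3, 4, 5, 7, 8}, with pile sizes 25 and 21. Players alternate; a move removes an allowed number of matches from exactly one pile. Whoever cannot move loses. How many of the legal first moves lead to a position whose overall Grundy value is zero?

All piles use S = {3, 4, 5, 7, 8}:
G(0) = 0
G(1) = mex{} = 0
G(2) = mex{} = 0
G(3) = mex{0} = 1
G(4) = mex{0,0} = 1
G(5) = mex{0,0,0} = 1
G(6) = mex{1,0,0} = 2
G(7) = mex{1,1,0,0} = 2
G(8) = mex{1,1,1,0,0} = 2
G(9) = mex{2,1,1,0,0} = 3
G(10) = mex{2,2,1,1,0} = 3
G(11) = mex{2,2,2,1,1} = 0
G(12) = mex{3,2,2,1,1} = 0
G(13) = mex{3,3,2,2,1} = 0
G(14) = mex{0,3,3,2,2} = 1
G(15) = mex{0,0,3,2,2} = 1
G(16) = mex{0,0,0,3,2} = 1
G(17) = mex{1,0,0,3,3} = 2
G(18) = mex{1,1,0,0,3} = 2
G(19) = mex{1,1,1,0,0} = 2
G(20) = mex{2,1,1,0,0} = 3
G(21) = mex{2,2,1,1,0} = 3
G(22) = mex{2,2,2,1,1} = 0
G(23) = mex{3,2,2,1,1} = 0
G(24) = mex{3,3,2,2,1} = 0
G(25) = mex{0,3,3,2,2} = 1
Pile A: G(25) = 1.
Pile B: G(21) = 3.
Combined Grundy value = 1 ⊕ 3 = 2.
A winning move leaves total XOR = 0, i.e. changes one component's Grundy value g to g ⊕ X where X is the current total.
Pile A: need g' = 1⊕2 = 3. Options: 25−3→G=0, 25−4→G=3, 25−5→G=3, 25−7→G=2, 25−8→G=2. Hits: 2.
Pile B: need g' = 3⊕2 = 1. Options: 21−3→G=2, 21−4→G=2, 21−5→G=1, 21−7→G=1, 21−8→G=0. Hits: 2.

4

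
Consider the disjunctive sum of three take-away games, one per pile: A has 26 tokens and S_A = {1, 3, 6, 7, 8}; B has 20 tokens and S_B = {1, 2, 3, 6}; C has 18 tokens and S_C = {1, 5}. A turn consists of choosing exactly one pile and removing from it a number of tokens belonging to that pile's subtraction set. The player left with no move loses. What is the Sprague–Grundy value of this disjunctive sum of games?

Pile A, S = {1, 3, 6, 7, 8}:
n :  0  1  2  3  4  5  6  7  8  9 10 11 12 13 14 15 16 17 18 19 20 21 22 23 24 25 26
G :  0  1  0  1  0  1  2  3  2  3  2  3  4  0  1  0  1  0  1  2  3  2  3  2  3  4  0
G_A(26) = 0.
Pile B, S = {1, 2, 3, 6}:
n :  0  1  2  3  4  5  6  7  8  9 10 11 12 13 14 15 16 17 18 19 20
G :  0  1  2  3  0  1  2  3  0  1  2  3  0  1  2  3  0  1  2  3  0
G_B(20) = 0.
Pile C, S = {1, 5}:
n :  0  1  2  3  4  5  6  7  8  9 10 11 12 13 14 15 16 17 18
G :  0  1  0  1  0  1  0  1  0  1  0  1  0  1  0  1  0  1  0
G_C(18) = 0.
Combined Grundy value = 0 ⊕ 0 ⊕ 0 = 0.

0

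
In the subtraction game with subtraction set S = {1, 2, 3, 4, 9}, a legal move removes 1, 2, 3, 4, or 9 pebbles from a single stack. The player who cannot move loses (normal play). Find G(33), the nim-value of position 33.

n :  0  1  2  3  4  5  6  7  8  9 10 11 12 13 14 15 16 17 18 19 20 21 22 23 24 25 26 27 28 29 30 31 32 33
G :  0  1  2  3  4  0  1  2  3  4  0  1  2  3  4  0  1  2  3  4  0  1  2  3  4  0  1  2  3  4  0  1  2  3

3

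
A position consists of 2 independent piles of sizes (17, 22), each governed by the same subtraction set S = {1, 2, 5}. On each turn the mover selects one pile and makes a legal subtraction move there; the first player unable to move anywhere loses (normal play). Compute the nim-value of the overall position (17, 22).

All piles use S = {1, 2, 5}:
n :  0  1  2  3  4  5  6  7  8  9 10 11 12 13 14 15 16 17 18 19 20 21 22
G :  0  1  2  0  1  2  0  1  2  0  1  2  0  1  2  0  1  2  0  1  2  0  1
Pile A: G(17) = 2.
Pile B: G(22) = 1.
Combined Grundy value = 2 ⊕ 1 = 3.

3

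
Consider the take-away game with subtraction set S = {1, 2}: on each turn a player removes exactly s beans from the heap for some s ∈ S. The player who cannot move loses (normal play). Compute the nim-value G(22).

n :  0  1  2  3  4  5  6  7  8  9 10 11 12 13 14 15 16 17 18 19 20 21 22
G :  0  1  2  0  1  2  0  1  2  0  1  2  0  1  2  0  1  2  0  1  2  0  1

1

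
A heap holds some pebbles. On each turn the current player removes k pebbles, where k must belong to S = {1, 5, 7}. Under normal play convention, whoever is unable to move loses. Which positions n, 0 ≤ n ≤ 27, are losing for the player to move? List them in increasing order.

G(0) = 0
G(1) = mex{0} = 1
G(2) = mex{1} = 0
G(3) = mex{0} = 1
G(4) = mex{1} = 0
G(5) = mex{0,0} = 1
G(6) = mex{1,1} = 0
G(7) = mex{0,0,0} = 1
G(8) = mex{1,1,1} = 0
G(9) = mex{0,0,0} = 1
G(10) = mex{1,1,1} = 0
G(11) = mex{0,0,0} = 1
G(12) = mex{1,1,1} = 0
G(13) = mex{0,0,0} = 1
G(14) = mex{1,1,1} = 0
G(15) = mex{0,0,0} = 1
G(16) = mex{1,1,1} = 0
G(17) = mex{0,0,0} = 1
G(18) = mex{1,1,1} = 0
G(19) = mex{0,0,0} = 1
G(20) = mex{1,1,1} = 0
G(21) = mex{0,0,0} = 1
G(22) = mex{1,1,1} = 0
G(23) = mex{0,0,0} = 1
G(24) = mex{1,1,1} = 0
G(25) = mex{0,0,0} = 1
G(26) = mex{1,1,1} = 0
G(27) = mex{0,0,0} = 1
P-positions are exactly the n with G(n) = 0.

0, 2, 4, 6, 8, 10, 12, 14, 16, 18, 20, 22, 24, 26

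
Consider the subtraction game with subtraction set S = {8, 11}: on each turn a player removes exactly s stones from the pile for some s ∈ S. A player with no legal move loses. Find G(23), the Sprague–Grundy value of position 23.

0

n :  0  1  2  3  4  5  6  7  8  9 10 11 12 13 14 15 16 17 18 19 20 21 22 23
G :  0  0  0  0  0  0  0  0  1  1  1  1  1  1  1  1  2  2  2  0  0  0  0  0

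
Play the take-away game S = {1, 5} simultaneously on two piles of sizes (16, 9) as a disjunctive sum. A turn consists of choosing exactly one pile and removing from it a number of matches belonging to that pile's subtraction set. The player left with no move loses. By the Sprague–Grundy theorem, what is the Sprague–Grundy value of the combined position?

All piles use S = {1, 5}:
n :  0  1  2  3  4  5  6  7  8  9 10 11 12 13 14 15 16
G :  0  1  0  1  0  1  0  1  0  1  0  1  0  1  0  1  0
Pile A: G(16) = 0.
Pile B: G(9) = 1.
Combined Grundy value = 0 ⊕ 1 = 1.

1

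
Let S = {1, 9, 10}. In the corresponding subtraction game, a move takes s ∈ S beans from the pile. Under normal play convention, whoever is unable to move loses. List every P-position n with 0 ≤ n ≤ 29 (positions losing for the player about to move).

0, 2, 4, 6, 8, 19, 21, 23, 25, 27

n :  0  1  2  3  4  5  6  7  8  9 10 11 12 13 14 15 16 17 18 19 20 21 22 23 24 25 26 27 28 29
G :  0  1  0  1  0  1  0  1  0  1  2  3  2  3  2  3  2  3  2  0  1  0  1  0  1  0  1  0  1  2
P-positions are exactly the n with G(n) = 0.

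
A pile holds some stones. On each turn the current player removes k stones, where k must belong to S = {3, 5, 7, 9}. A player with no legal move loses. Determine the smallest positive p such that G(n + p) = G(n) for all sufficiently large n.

12

G(0) = 0
G(1) = mex{} = 0
G(2) = mex{} = 0
G(3) = mex{0} = 1
G(4) = mex{0} = 1
G(5) = mex{0,0} = 1
G(6) = mex{1,0} = 2
G(7) = mex{1,0,0} = 2
G(8) = mex{1,1,0} = 2
G(9) = mex{2,1,0,0} = 3
G(10) = mex{2,1,1,0} = 3
G(11) = mex{2,2,1,0} = 3
G(12) = mex{3,2,1,1} = 0
G(13) = mex{3,2,2,1} = 0
G(14) = mex{3,3,2,1} = 0
G(15) = mex{0,3,2,2} = 1
G(16) = mex{0,3,3,2} = 1
G(17) = mex{0,0,3,2} = 1
G(18) = mex{1,0,3,3} = 2
G(19) = mex{1,0,0,3} = 2
G(20) = mex{1,1,0,3} = 2
G(21) = mex{2,1,0,0} = 3
G(22) = mex{2,1,1,0} = 3
G(23) = mex{2,2,1,0} = 3
G(24) = mex{3,2,1,1} = 0
G(25) = mex{3,2,2,1} = 0
G(n+12) = G(n) holds for n = 0,…,8 (a full window of length max(S) = 9), so the sequence is purely periodic with period 12.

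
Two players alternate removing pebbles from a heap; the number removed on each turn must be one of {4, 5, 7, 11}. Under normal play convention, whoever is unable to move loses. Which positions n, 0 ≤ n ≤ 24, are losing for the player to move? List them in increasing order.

n :  0  1  2  3  4  5  6  7  8  9 10 11 12 13 14 15 16 17 18 19 20 21 22 23 24
G :  0  0  0  0  1  1  1  1  2  2  2  2  3  3  3  0  0  0  0  1  1  1  1  2  2
P-positions are exactly the n with G(n) = 0.

0, 1, 2, 3, 15, 16, 17, 18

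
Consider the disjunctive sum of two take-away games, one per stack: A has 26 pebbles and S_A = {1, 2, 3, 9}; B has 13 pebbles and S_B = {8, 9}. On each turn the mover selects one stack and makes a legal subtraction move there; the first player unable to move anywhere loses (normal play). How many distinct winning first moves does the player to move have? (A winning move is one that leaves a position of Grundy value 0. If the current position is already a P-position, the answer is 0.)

Stack A, S = {1, 2, 3, 9}:
n :  0  1  2  3  4  5  6  7  8  9 10 11 12 13 14 15 16 17 18 19 20 21 22 23 24 25 26
G :  0  1  2  3  0  1  2  3  0  1  2  3  0  1  2  3  0  1  2  3  0  1  2  3  0  1  2
G_A(26) = 2.
Stack B, S = {8, 9}:
n :  0  1  2  3  4  5  6  7  8  9 10 11 12 13
G :  0  0  0  0  0  0  0  0  1  1  1  1  1  1
G_B(13) = 1.
Combined Grundy value = 2 ⊕ 1 = 3.
A winning move leaves total XOR = 0, i.e. changes one component's Grundy value g to g ⊕ X where X is the current total.
Stack A: need g' = 2⊕3 = 1. Options: 26−1→G=1, 26−2→G=0, 26−3→G=3, 26−9→G=1. Hits: 2.
Stack B: need g' = 1⊕3 = 2. Options: 13−8→G=0, 13−9→G=0. Hits: 0.

2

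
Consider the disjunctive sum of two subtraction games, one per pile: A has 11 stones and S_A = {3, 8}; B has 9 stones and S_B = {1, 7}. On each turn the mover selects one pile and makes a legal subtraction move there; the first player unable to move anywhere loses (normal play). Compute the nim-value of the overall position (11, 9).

1

Pile A, S = {3, 8}:
n :  0  1  2  3  4  5  6  7  8  9 10 11
G :  0  0  0  1  1  1  0  0  2  1  1  0
G_A(11) = 0.
Pile B, S = {1, 7}:
G(0) = 0
G(1) = mex{0} = 1
G(2) = mex{1} = 0
G(3) = mex{0} = 1
G(4) = mex{1} = 0
G(5) = mex{0} = 1
G(6) = mex{1} = 0
G(7) = mex{0,0} = 1
G(8) = mex{1,1} = 0
G(9) = mex{0,0} = 1
G_B(9) = 1.
Combined Grundy value = 0 ⊕ 1 = 1.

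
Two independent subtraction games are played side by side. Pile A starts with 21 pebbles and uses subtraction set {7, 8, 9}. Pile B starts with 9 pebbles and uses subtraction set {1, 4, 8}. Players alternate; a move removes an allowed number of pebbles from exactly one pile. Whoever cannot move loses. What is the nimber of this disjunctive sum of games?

Pile A, S = {7, 8, 9}:
n :  0  1  2  3  4  5  6  7  8  9 10 11 12 13 14 15 16 17 18 19 20 21
G :  0  0  0  0  0  0  0  1  1  1  1  1  1  1  2  2  0  0  0  0  0  0
G_A(21) = 0.
Pile B, S = {1, 4, 8}:
n : 0 1 2 3 4 5 6 7 8 9
G : 0 1 0 1 2 0 1 0 1 2
G_B(9) = 2.
Combined Grundy value = 0 ⊕ 2 = 2.

2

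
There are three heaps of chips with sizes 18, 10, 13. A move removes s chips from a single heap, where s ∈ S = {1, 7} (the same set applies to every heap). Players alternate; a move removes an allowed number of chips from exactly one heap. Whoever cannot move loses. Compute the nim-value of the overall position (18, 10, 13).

1

All heaps use S = {1, 7}:
G(0) = 0
G(1) = mex{0} = 1
G(2) = mex{1} = 0
G(3) = mex{0} = 1
G(4) = mex{1} = 0
G(5) = mex{0} = 1
G(6) = mex{1} = 0
G(7) = mex{0,0} = 1
G(8) = mex{1,1} = 0
G(9) = mex{0,0} = 1
G(10) = mex{1,1} = 0
G(11) = mex{0,0} = 1
G(12) = mex{1,1} = 0
G(13) = mex{0,0} = 1
G(14) = mex{1,1} = 0
G(15) = mex{0,0} = 1
G(16) = mex{1,1} = 0
G(17) = mex{0,0} = 1
G(18) = mex{1,1} = 0
Heap A: G(18) = 0.
Heap B: G(10) = 0.
Heap C: G(13) = 1.
Combined Grundy value = 0 ⊕ 0 ⊕ 1 = 1.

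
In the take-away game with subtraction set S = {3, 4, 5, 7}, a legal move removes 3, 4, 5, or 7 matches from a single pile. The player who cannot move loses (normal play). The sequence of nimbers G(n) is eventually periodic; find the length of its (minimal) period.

10

n :  0  1  2  3  4  5  6  7  8  9 10 11 12 13 14 15 16 17 18 19 20 21
G :  0  0  0  1  1  1  2  2  2  3  0  0  0  1  1  1  2  2  2  3  0  0
G(n+10) = G(n) holds for n = 0,…,6 (a full window of length max(S) = 7), so the sequence is purely periodic with period 10.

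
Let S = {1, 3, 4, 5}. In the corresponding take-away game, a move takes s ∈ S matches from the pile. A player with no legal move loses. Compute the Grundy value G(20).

G(0) = 0
G(1) = mex{0} = 1
G(2) = mex{1} = 0
G(3) = mex{0,0} = 1
G(4) = mex{1,1,0} = 2
G(5) = mex{2,0,1,0} = 3
G(6) = mex{3,1,0,1} = 2
G(7) = mex{2,2,1,0} = 3
G(8) = mex{3,3,2,1} = 0
G(9) = mex{0,2,3,2} = 1
G(10) = mex{1,3,2,3} = 0
G(11) = mex{0,0,3,2} = 1
G(12) = mex{1,1,0,3} = 2
G(13) = mex{2,0,1,0} = 3
G(14) = mex{3,1,0,1} = 2
G(15) = mex{2,2,1,0} = 3
G(16) = mex{3,3,2,1} = 0
G(17) = mex{0,2,3,2} = 1
G(18) = mex{1,3,2,3} = 0
G(19) = mex{0,0,3,2} = 1
G(20) = mex{1,1,0,3} = 2

2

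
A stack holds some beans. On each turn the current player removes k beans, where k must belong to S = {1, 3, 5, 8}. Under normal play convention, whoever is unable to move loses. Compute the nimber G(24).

G(0) = 0
G(1) = mex{0} = 1
G(2) = mex{1} = 0
G(3) = mex{0,0} = 1
G(4) = mex{1,1} = 0
G(5) = mex{0,0,0} = 1
G(6) = mex{1,1,1} = 0
G(7) = mex{0,0,0} = 1
G(8) = mex{1,1,1,0} = 2
G(9) = mex{2,0,0,1} = 3
G(10) = mex{3,1,1,0} = 2
G(11) = mex{2,2,0,1} = 3
G(12) = mex{3,3,1,0} = 2
G(13) = mex{2,2,2,1} = 0
G(14) = mex{0,3,3,0} = 1
G(15) = mex{1,2,2,1} = 0
G(16) = mex{0,0,3,2} = 1
G(17) = mex{1,1,2,3} = 0
G(18) = mex{0,0,0,2} = 1
G(19) = mex{1,1,1,3} = 0
G(20) = mex{0,0,0,2} = 1
G(21) = mex{1,1,1,0} = 2
G(22) = mex{2,0,0,1} = 3
G(23) = mex{3,1,1,0} = 2
G(24) = mex{2,2,0,1} = 3

3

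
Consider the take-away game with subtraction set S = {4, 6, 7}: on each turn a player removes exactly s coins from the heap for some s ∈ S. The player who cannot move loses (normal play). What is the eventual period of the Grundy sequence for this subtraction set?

G(0) = 0
G(1) = mex{} = 0
G(2) = mex{} = 0
G(3) = mex{} = 0
G(4) = mex{0} = 1
G(5) = mex{0} = 1
G(6) = mex{0,0} = 1
G(7) = mex{0,0,0} = 1
G(8) = mex{1,0,0} = 2
G(9) = mex{1,0,0} = 2
G(10) = mex{1,1,0} = 2
G(11) = mex{1,1,1} = 0
G(12) = mex{2,1,1} = 0
G(13) = mex{2,1,1} = 0
G(14) = mex{2,2,1} = 0
G(15) = mex{0,2,2} = 1
G(16) = mex{0,2,2} = 1
G(17) = mex{0,0,2} = 1
G(18) = mex{0,0,0} = 1
G(19) = mex{1,0,0} = 2
G(20) = mex{1,0,0} = 2
G(21) = mex{1,1,0} = 2
G(22) = mex{1,1,1} = 0
G(23) = mex{2,1,1} = 0
G(n+11) = G(n) holds for n = 0,…,6 (a full window of length max(S) = 7), so the sequence is purely periodic with period 11.

11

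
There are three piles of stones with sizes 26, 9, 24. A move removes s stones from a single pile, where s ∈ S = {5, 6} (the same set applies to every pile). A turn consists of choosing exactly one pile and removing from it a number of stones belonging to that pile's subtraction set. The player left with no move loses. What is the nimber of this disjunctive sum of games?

All piles use S = {5, 6}:
G(0) = 0
G(1) = mex{} = 0
G(2) = mex{} = 0
G(3) = mex{} = 0
G(4) = mex{} = 0
G(5) = mex{0} = 1
G(6) = mex{0,0} = 1
G(7) = mex{0,0} = 1
G(8) = mex{0,0} = 1
G(9) = mex{0,0} = 1
G(10) = mex{1,0} = 2
G(11) = mex{1,1} = 0
G(12) = mex{1,1} = 0
G(13) = mex{1,1} = 0
G(14) = mex{1,1} = 0
G(15) = mex{2,1} = 0
G(16) = mex{0,2} = 1
G(17) = mex{0,0} = 1
G(18) = mex{0,0} = 1
G(19) = mex{0,0} = 1
G(20) = mex{0,0} = 1
G(21) = mex{1,0} = 2
G(22) = mex{1,1} = 0
G(23) = mex{1,1} = 0
G(24) = mex{1,1} = 0
G(25) = mex{1,1} = 0
G(26) = mex{2,1} = 0
Pile A: G(26) = 0.
Pile B: G(9) = 1.
Pile C: G(24) = 0.
Combined Grundy value = 0 ⊕ 1 ⊕ 0 = 1.

1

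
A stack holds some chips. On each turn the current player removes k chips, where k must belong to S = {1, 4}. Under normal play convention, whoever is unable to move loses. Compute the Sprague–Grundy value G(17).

n :  0  1  2  3  4  5  6  7  8  9 10 11 12 13 14 15 16 17
G :  0  1  0  1  2  0  1  0  1  2  0  1  0  1  2  0  1  0

0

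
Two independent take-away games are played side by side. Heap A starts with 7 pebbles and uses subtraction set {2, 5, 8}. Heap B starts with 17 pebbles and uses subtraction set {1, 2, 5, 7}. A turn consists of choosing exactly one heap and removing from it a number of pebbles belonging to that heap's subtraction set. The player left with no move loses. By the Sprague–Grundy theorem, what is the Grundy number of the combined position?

Heap A, S = {2, 5, 8}:
n : 0 1 2 3 4 5 6 7
G : 0 0 1 1 0 2 1 0
G_A(7) = 0.
Heap B, S = {1, 2, 5, 7}:
G(0) = 0
G(1) = mex{0} = 1
G(2) = mex{1,0} = 2
G(3) = mex{2,1} = 0
G(4) = mex{0,2} = 1
G(5) = mex{1,0,0} = 2
G(6) = mex{2,1,1} = 0
G(7) = mex{0,2,2,0} = 1
G(8) = mex{1,0,0,1} = 2
G(9) = mex{2,1,1,2} = 0
G(10) = mex{0,2,2,0} = 1
G(11) = mex{1,0,0,1} = 2
G(12) = mex{2,1,1,2} = 0
G(13) = mex{0,2,2,0} = 1
G(14) = mex{1,0,0,1} = 2
G(15) = mex{2,1,1,2} = 0
G(16) = mex{0,2,2,0} = 1
G(17) = mex{1,0,0,1} = 2
G_B(17) = 2.
Combined Grundy value = 0 ⊕ 2 = 2.

2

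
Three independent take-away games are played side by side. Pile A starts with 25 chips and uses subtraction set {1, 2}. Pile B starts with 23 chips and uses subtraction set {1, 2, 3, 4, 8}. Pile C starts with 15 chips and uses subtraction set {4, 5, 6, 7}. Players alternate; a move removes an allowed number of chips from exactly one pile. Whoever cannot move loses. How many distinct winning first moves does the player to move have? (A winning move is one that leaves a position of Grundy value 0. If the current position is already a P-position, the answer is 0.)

6

Pile A, S = {1, 2}:
n :  0  1  2  3  4  5  6  7  8  9 10 11 12 13 14 15 16 17 18 19 20 21 22 23 24 25
G :  0  1  2  0  1  2  0  1  2  0  1  2  0  1  2  0  1  2  0  1  2  0  1  2  0  1
G_A(25) = 1.
Pile B, S = {1, 2, 3, 4, 8}:
n :  0  1  2  3  4  5  6  7  8  9 10 11 12 13 14 15 16 17 18 19 20 21 22 23
G :  0  1  2  3  4  0  1  2  3  4  0  1  2  3  4  0  1  2  3  4  0  1  2  3
G_B(23) = 3.
Pile C, S = {4, 5, 6, 7}:
G(0) = 0
G(1) = mex{} = 0
G(2) = mex{} = 0
G(3) = mex{} = 0
G(4) = mex{0} = 1
G(5) = mex{0,0} = 1
G(6) = mex{0,0,0} = 1
G(7) = mex{0,0,0,0} = 1
G(8) = mex{1,0,0,0} = 2
G(9) = mex{1,1,0,0} = 2
G(10) = mex{1,1,1,0} = 2
G(11) = mex{1,1,1,1} = 0
G(12) = mex{2,1,1,1} = 0
G(13) = mex{2,2,1,1} = 0
G(14) = mex{2,2,2,1} = 0
G(15) = mex{0,2,2,2} = 1
G_C(15) = 1.
Combined Grundy value = 1 ⊕ 3 ⊕ 1 = 3.
A winning move leaves total XOR = 0, i.e. changes one component's Grundy value g to g ⊕ X where X is the current total.
Pile A: need g' = 1⊕3 = 2. Options: 25−1→G=0, 25−2→G=2. Hits: 1.
Pile B: need g' = 3⊕3 = 0. Options: 23−1→G=2, 23−2→G=1, 23−3→G=0, 23−4→G=4, 23−8→G=0. Hits: 2.
Pile C: need g' = 1⊕3 = 2. Options: 15−4→G=0, 15−5→G=2, 15−6→G=2, 15−7→G=2. Hits: 3.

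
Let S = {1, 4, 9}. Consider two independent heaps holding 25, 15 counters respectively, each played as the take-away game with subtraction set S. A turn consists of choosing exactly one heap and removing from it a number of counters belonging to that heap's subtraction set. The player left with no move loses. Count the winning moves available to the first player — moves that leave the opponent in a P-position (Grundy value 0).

All heaps use S = {1, 4, 9}:
G(0) = 0
G(1) = mex{0} = 1
G(2) = mex{1} = 0
G(3) = mex{0} = 1
G(4) = mex{1,0} = 2
G(5) = mex{2,1} = 0
G(6) = mex{0,0} = 1
G(7) = mex{1,1} = 0
G(8) = mex{0,2} = 1
G(9) = mex{1,0,0} = 2
G(10) = mex{2,1,1} = 0
G(11) = mex{0,0,0} = 1
G(12) = mex{1,1,1} = 0
G(13) = mex{0,2,2} = 1
G(14) = mex{1,0,0} = 2
G(15) = mex{2,1,1} = 0
G(16) = mex{0,0,0} = 1
G(17) = mex{1,1,1} = 0
G(18) = mex{0,2,2} = 1
G(19) = mex{1,0,0} = 2
G(20) = mex{2,1,1} = 0
G(21) = mex{0,0,0} = 1
G(22) = mex{1,1,1} = 0
G(23) = mex{0,2,2} = 1
G(24) = mex{1,0,0} = 2
G(25) = mex{2,1,1} = 0
Heap A: G(25) = 0.
Heap B: G(15) = 0.
Combined Grundy value = 0 ⊕ 0 = 0.
A winning move leaves total XOR = 0, i.e. changes one component's Grundy value g to g ⊕ X where X is the current total.
Heap A: target g' = 0⊕0 = 0, but every legal move changes the Grundy value (mex property), so 0 moves.
Heap B: target g' = 0⊕0 = 0, but every legal move changes the Grundy value (mex property), so 0 moves.

0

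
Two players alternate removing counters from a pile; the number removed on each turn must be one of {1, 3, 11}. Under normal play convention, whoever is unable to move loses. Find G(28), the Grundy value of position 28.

n :  0  1  2  3  4  5  6  7  8  9 10 11 12 13 14 15 16 17 18 19 20 21 22 23 24 25 26 27 28
G :  0  1  0  1  0  1  0  1  0  1  0  1  0  1  0  1  0  1  0  1  0  1  0  1  0  1  0  1  0

0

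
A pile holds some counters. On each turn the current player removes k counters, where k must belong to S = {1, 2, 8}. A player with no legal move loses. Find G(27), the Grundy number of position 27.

0

G(0) = 0
G(1) = mex{0} = 1
G(2) = mex{1,0} = 2
G(3) = mex{2,1} = 0
G(4) = mex{0,2} = 1
G(5) = mex{1,0} = 2
G(6) = mex{2,1} = 0
G(7) = mex{0,2} = 1
G(8) = mex{1,0,0} = 2
G(9) = mex{2,1,1} = 0
G(10) = mex{0,2,2} = 1
G(11) = mex{1,0,0} = 2
G(12) = mex{2,1,1} = 0
G(13) = mex{0,2,2} = 1
G(14) = mex{1,0,0} = 2
G(15) = mex{2,1,1} = 0
G(16) = mex{0,2,2} = 1
G(17) = mex{1,0,0} = 2
G(18) = mex{2,1,1} = 0
G(19) = mex{0,2,2} = 1
G(20) = mex{1,0,0} = 2
G(21) = mex{2,1,1} = 0
G(22) = mex{0,2,2} = 1
G(23) = mex{1,0,0} = 2
G(24) = mex{2,1,1} = 0
G(25) = mex{0,2,2} = 1
G(26) = mex{1,0,0} = 2
G(27) = mex{2,1,1} = 0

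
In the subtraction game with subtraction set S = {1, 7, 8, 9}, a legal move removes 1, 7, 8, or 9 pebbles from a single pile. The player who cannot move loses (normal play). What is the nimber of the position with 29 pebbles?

n :  0  1  2  3  4  5  6  7  8  9 10 11 12 13 14 15 16 17 18 19 20 21 22 23 24 25 26 27 28 29
G :  0  1  0  1  0  1  0  1  2  3  2  3  2  3  2  3  0  1  0  1  0  1  0  1  2  3  2  3  2  3

3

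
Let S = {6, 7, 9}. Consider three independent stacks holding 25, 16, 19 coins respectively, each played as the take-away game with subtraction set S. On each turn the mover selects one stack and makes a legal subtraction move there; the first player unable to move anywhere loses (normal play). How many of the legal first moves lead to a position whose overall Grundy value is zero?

All stacks use S = {6, 7, 9}:
n :  0  1  2  3  4  5  6  7  8  9 10 11 12 13 14 15 16 17 18 19 20 21 22 23 24 25
G :  0  0  0  0  0  0  1  1  1  1  1  1  2  2  2  0  0  0  0  0  0  1  1  1  1  1
Stack A: G(25) = 1.
Stack B: G(16) = 0.
Stack C: G(19) = 0.
Combined Grundy value = 1 ⊕ 0 ⊕ 0 = 1.
A winning move leaves total XOR = 0, i.e. changes one component's Grundy value g to g ⊕ X where X is the current total.
Stack A: need g' = 1⊕1 = 0. Options: 25−6→G=0, 25−7→G=0, 25−9→G=0. Hits: 3.
Stack B: need g' = 0⊕1 = 1. Options: 16−6→G=1, 16−7→G=1, 16−9→G=1. Hits: 3.
Stack C: need g' = 0⊕1 = 1. Options: 19−6→G=2, 19−7→G=2, 19−9→G=1. Hits: 1.

7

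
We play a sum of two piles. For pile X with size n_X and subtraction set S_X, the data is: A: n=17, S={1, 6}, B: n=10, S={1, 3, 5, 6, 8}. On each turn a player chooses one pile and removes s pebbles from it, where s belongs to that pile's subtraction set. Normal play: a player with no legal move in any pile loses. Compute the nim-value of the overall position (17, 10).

3

Pile A, S = {1, 6}:
G(0) = 0
G(1) = mex{0} = 1
G(2) = mex{1} = 0
G(3) = mex{0} = 1
G(4) = mex{1} = 0
G(5) = mex{0} = 1
G(6) = mex{1,0} = 2
G(7) = mex{2,1} = 0
G(8) = mex{0,0} = 1
G(9) = mex{1,1} = 0
G(10) = mex{0,0} = 1
G(11) = mex{1,1} = 0
G(12) = mex{0,2} = 1
G(13) = mex{1,0} = 2
G(14) = mex{2,1} = 0
G(15) = mex{0,0} = 1
G(16) = mex{1,1} = 0
G(17) = mex{0,0} = 1
G_A(17) = 1.
Pile B, S = {1, 3, 5, 6, 8}:
G(0) = 0
G(1) = mex{0} = 1
G(2) = mex{1} = 0
G(3) = mex{0,0} = 1
G(4) = mex{1,1} = 0
G(5) = mex{0,0,0} = 1
G(6) = mex{1,1,1,0} = 2
G(7) = mex{2,0,0,1} = 3
G(8) = mex{3,1,1,0,0} = 2
G(9) = mex{2,2,0,1,1} = 3
G(10) = mex{3,3,1,0,0} = 2
G_B(10) = 2.
Combined Grundy value = 1 ⊕ 2 = 3.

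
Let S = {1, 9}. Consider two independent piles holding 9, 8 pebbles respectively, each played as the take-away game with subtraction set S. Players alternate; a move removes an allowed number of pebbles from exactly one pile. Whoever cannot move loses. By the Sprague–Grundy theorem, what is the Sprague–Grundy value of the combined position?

1

All piles use S = {1, 9}:
n : 0 1 2 3 4 5 6 7 8 9
G : 0 1 0 1 0 1 0 1 0 1
Pile A: G(9) = 1.
Pile B: G(8) = 0.
Combined Grundy value = 1 ⊕ 0 = 1.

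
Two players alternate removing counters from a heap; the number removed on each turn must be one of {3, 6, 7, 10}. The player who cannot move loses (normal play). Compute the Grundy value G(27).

0

G(0) = 0
G(1) = mex{} = 0
G(2) = mex{} = 0
G(3) = mex{0} = 1
G(4) = mex{0} = 1
G(5) = mex{0} = 1
G(6) = mex{1,0} = 2
G(7) = mex{1,0,0} = 2
G(8) = mex{1,0,0} = 2
G(9) = mex{2,1,0} = 3
G(10) = mex{2,1,1,0} = 3
G(11) = mex{2,1,1,0} = 3
G(12) = mex{3,2,1,0} = 4
G(13) = mex{3,2,2,1} = 0
G(14) = mex{3,2,2,1} = 0
G(15) = mex{4,3,2,1} = 0
G(16) = mex{0,3,3,2} = 1
G(17) = mex{0,3,3,2} = 1
G(18) = mex{0,4,3,2} = 1
G(19) = mex{1,0,4,3} = 2
G(20) = mex{1,0,0,3} = 2
G(21) = mex{1,0,0,3} = 2
G(22) = mex{2,1,0,4} = 3
G(23) = mex{2,1,1,0} = 3
G(24) = mex{2,1,1,0} = 3
G(25) = mex{3,2,1,0} = 4
G(26) = mex{3,2,2,1} = 0
G(27) = mex{3,2,2,1} = 0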